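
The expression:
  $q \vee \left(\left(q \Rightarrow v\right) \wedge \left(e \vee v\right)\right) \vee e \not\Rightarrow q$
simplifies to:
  $e \vee q \vee v$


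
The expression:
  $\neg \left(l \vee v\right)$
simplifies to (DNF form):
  $\neg l \wedge \neg v$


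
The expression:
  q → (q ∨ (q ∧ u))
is always true.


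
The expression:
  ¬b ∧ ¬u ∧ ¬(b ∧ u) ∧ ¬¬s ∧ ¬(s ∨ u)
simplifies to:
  False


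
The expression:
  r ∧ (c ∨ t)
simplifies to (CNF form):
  r ∧ (c ∨ t)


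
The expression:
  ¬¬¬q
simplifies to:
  ¬q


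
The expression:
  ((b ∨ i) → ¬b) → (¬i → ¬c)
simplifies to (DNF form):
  b ∨ i ∨ ¬c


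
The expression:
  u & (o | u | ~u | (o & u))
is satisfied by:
  {u: True}


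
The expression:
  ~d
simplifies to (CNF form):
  ~d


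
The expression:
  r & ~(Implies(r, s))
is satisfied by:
  {r: True, s: False}


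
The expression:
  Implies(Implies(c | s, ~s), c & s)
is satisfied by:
  {s: True}


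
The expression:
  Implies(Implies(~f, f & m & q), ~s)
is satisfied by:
  {s: False, f: False}
  {f: True, s: False}
  {s: True, f: False}


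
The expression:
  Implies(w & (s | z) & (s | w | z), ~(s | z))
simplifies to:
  ~w | (~s & ~z)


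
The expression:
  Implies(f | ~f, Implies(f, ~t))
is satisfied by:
  {t: False, f: False}
  {f: True, t: False}
  {t: True, f: False}


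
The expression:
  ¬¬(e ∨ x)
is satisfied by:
  {x: True, e: True}
  {x: True, e: False}
  {e: True, x: False}


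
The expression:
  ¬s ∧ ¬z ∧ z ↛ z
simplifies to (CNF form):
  False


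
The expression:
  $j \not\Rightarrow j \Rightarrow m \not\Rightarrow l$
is always true.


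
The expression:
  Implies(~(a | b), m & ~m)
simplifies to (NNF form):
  a | b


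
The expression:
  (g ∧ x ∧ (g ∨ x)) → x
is always true.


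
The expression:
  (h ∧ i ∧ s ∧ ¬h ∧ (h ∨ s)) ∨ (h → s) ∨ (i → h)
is always true.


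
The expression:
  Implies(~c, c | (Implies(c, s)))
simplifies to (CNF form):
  True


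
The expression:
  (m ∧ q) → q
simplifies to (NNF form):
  True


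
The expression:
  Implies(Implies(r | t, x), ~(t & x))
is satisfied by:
  {t: False, x: False}
  {x: True, t: False}
  {t: True, x: False}


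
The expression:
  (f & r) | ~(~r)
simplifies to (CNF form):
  r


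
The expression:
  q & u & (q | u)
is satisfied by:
  {u: True, q: True}


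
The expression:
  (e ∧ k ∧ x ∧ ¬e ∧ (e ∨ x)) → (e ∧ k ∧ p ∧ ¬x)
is always true.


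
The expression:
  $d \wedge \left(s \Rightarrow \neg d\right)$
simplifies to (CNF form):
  $d \wedge \neg s$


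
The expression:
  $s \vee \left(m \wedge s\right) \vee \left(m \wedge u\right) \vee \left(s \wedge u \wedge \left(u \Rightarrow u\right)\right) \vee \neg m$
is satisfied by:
  {s: True, u: True, m: False}
  {s: True, m: False, u: False}
  {u: True, m: False, s: False}
  {u: False, m: False, s: False}
  {s: True, u: True, m: True}
  {s: True, m: True, u: False}
  {u: True, m: True, s: False}


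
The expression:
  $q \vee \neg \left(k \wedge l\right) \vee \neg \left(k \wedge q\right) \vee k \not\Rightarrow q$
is always true.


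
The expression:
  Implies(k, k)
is always true.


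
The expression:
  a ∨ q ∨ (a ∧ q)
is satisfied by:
  {a: True, q: True}
  {a: True, q: False}
  {q: True, a: False}


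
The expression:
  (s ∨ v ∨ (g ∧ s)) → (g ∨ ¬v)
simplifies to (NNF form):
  g ∨ ¬v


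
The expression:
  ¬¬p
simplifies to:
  p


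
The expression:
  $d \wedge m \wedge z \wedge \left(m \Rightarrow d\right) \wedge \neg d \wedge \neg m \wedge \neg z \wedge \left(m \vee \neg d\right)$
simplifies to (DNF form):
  $\text{False}$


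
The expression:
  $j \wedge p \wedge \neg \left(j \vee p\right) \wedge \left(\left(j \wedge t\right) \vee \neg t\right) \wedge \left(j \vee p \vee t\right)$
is never true.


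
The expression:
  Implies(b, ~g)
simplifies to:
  ~b | ~g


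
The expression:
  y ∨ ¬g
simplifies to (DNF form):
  y ∨ ¬g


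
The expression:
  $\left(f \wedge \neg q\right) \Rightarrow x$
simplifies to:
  $q \vee x \vee \neg f$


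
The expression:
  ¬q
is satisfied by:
  {q: False}


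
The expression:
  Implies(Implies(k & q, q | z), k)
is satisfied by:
  {k: True}


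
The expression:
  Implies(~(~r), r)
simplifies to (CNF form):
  True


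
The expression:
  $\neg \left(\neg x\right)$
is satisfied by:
  {x: True}


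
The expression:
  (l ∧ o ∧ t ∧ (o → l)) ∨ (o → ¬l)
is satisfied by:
  {t: True, l: False, o: False}
  {l: False, o: False, t: False}
  {t: True, o: True, l: False}
  {o: True, l: False, t: False}
  {t: True, l: True, o: False}
  {l: True, t: False, o: False}
  {t: True, o: True, l: True}


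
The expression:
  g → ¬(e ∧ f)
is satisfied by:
  {g: False, e: False, f: False}
  {f: True, g: False, e: False}
  {e: True, g: False, f: False}
  {f: True, e: True, g: False}
  {g: True, f: False, e: False}
  {f: True, g: True, e: False}
  {e: True, g: True, f: False}


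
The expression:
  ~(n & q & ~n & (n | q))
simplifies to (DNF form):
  True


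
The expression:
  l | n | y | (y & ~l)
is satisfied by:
  {n: True, y: True, l: True}
  {n: True, y: True, l: False}
  {n: True, l: True, y: False}
  {n: True, l: False, y: False}
  {y: True, l: True, n: False}
  {y: True, l: False, n: False}
  {l: True, y: False, n: False}


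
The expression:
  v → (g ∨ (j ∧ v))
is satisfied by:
  {g: True, j: True, v: False}
  {g: True, j: False, v: False}
  {j: True, g: False, v: False}
  {g: False, j: False, v: False}
  {g: True, v: True, j: True}
  {g: True, v: True, j: False}
  {v: True, j: True, g: False}


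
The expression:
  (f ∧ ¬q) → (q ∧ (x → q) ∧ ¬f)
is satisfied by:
  {q: True, f: False}
  {f: False, q: False}
  {f: True, q: True}


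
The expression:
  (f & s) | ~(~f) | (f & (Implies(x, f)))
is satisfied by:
  {f: True}


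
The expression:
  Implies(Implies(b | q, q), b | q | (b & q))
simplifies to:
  b | q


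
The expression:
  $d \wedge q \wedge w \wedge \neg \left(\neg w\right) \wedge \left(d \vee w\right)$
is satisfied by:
  {w: True, d: True, q: True}


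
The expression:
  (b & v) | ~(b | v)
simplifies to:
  (b & v) | (~b & ~v)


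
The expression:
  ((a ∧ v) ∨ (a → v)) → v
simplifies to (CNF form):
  a ∨ v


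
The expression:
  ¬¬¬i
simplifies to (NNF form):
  ¬i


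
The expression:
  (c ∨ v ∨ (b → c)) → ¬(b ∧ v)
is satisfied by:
  {v: False, b: False}
  {b: True, v: False}
  {v: True, b: False}


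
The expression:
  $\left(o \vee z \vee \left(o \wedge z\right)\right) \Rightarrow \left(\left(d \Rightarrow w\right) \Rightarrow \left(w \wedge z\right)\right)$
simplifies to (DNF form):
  $\left(d \wedge \neg w\right) \vee \left(w \wedge z\right) \vee \left(\neg o \wedge \neg z\right)$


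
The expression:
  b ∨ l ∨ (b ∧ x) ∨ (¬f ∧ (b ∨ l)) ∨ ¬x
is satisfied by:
  {b: True, l: True, x: False}
  {b: True, l: False, x: False}
  {l: True, b: False, x: False}
  {b: False, l: False, x: False}
  {b: True, x: True, l: True}
  {b: True, x: True, l: False}
  {x: True, l: True, b: False}


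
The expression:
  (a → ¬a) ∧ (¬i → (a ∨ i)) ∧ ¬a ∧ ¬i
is never true.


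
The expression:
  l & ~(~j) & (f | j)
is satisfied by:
  {j: True, l: True}


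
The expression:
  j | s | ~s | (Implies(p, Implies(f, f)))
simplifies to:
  True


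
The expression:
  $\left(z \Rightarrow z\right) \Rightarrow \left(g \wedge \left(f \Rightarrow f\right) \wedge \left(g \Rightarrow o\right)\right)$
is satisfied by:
  {g: True, o: True}


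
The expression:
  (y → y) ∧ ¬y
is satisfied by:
  {y: False}


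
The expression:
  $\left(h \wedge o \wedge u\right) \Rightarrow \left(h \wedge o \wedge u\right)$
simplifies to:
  $\text{True}$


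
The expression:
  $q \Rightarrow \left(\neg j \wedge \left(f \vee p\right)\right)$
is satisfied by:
  {p: True, f: True, q: False, j: False}
  {p: True, f: False, q: False, j: False}
  {f: True, j: False, p: False, q: False}
  {j: False, f: False, p: False, q: False}
  {j: True, p: True, f: True, q: False}
  {j: True, p: True, f: False, q: False}
  {j: True, f: True, p: False, q: False}
  {j: True, f: False, p: False, q: False}
  {q: True, p: True, f: True, j: False}
  {q: True, p: True, f: False, j: False}
  {q: True, f: True, p: False, j: False}


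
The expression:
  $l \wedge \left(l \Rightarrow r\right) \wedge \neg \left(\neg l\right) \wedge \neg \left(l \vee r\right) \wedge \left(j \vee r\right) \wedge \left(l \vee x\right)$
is never true.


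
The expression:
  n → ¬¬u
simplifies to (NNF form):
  u ∨ ¬n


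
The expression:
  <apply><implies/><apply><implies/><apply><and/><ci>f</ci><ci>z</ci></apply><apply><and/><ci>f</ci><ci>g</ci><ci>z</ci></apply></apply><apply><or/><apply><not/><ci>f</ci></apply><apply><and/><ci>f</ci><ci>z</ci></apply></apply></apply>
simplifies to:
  <apply><or/><ci>z</ci><apply><not/><ci>f</ci></apply></apply>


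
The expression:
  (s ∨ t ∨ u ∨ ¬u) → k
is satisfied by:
  {k: True}


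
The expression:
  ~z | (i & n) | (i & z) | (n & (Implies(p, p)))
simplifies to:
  i | n | ~z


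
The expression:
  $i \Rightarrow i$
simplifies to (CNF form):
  $\text{True}$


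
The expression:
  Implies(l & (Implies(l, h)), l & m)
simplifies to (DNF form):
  m | ~h | ~l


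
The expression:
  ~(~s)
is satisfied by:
  {s: True}


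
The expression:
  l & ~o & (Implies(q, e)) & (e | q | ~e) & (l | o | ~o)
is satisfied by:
  {e: True, l: True, o: False, q: False}
  {l: True, e: False, o: False, q: False}
  {q: True, e: True, l: True, o: False}


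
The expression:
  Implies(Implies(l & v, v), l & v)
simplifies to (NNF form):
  l & v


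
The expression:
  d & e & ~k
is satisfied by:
  {e: True, d: True, k: False}


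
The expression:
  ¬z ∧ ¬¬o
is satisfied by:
  {o: True, z: False}


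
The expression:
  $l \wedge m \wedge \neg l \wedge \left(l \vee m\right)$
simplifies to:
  $\text{False}$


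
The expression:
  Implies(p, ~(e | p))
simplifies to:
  ~p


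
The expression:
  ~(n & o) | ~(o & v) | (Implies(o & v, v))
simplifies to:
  True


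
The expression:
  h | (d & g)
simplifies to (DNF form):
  h | (d & g)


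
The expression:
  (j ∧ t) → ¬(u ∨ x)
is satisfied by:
  {u: False, t: False, j: False, x: False}
  {x: True, u: False, t: False, j: False}
  {u: True, x: False, t: False, j: False}
  {x: True, u: True, t: False, j: False}
  {j: True, x: False, u: False, t: False}
  {j: True, x: True, u: False, t: False}
  {j: True, u: True, x: False, t: False}
  {j: True, x: True, u: True, t: False}
  {t: True, j: False, u: False, x: False}
  {t: True, x: True, j: False, u: False}
  {t: True, u: True, j: False, x: False}
  {x: True, t: True, u: True, j: False}
  {t: True, j: True, x: False, u: False}


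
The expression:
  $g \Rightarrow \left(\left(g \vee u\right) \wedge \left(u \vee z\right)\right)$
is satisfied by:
  {z: True, u: True, g: False}
  {z: True, g: False, u: False}
  {u: True, g: False, z: False}
  {u: False, g: False, z: False}
  {z: True, u: True, g: True}
  {z: True, g: True, u: False}
  {u: True, g: True, z: False}


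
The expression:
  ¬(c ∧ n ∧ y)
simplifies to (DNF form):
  ¬c ∨ ¬n ∨ ¬y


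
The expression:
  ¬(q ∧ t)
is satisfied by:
  {t: False, q: False}
  {q: True, t: False}
  {t: True, q: False}


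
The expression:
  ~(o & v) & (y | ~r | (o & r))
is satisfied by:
  {y: True, v: False, o: False, r: False}
  {y: False, v: False, o: False, r: False}
  {r: True, y: True, v: False, o: False}
  {y: True, v: True, r: False, o: False}
  {v: True, r: False, o: False, y: False}
  {r: True, y: True, v: True, o: False}
  {y: True, o: True, r: False, v: False}
  {o: True, r: False, v: False, y: False}
  {y: True, r: True, o: True, v: False}
  {r: True, o: True, y: False, v: False}


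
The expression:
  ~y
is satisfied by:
  {y: False}


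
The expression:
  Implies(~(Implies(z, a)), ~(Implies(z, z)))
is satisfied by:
  {a: True, z: False}
  {z: False, a: False}
  {z: True, a: True}


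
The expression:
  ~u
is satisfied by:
  {u: False}


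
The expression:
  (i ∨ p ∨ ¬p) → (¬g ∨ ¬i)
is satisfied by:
  {g: False, i: False}
  {i: True, g: False}
  {g: True, i: False}


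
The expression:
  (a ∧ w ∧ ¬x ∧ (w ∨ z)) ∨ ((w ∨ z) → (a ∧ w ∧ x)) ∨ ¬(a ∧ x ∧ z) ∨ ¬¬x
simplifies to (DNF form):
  True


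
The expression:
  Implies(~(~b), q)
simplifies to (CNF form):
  q | ~b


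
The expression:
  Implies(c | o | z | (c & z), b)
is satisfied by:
  {b: True, z: False, o: False, c: False}
  {b: True, c: True, z: False, o: False}
  {b: True, o: True, z: False, c: False}
  {b: True, c: True, o: True, z: False}
  {b: True, z: True, o: False, c: False}
  {b: True, c: True, z: True, o: False}
  {b: True, o: True, z: True, c: False}
  {b: True, c: True, o: True, z: True}
  {c: False, z: False, o: False, b: False}


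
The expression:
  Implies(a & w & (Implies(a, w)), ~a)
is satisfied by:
  {w: False, a: False}
  {a: True, w: False}
  {w: True, a: False}


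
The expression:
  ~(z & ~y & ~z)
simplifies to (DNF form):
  True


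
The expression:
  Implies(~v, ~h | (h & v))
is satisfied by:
  {v: True, h: False}
  {h: False, v: False}
  {h: True, v: True}


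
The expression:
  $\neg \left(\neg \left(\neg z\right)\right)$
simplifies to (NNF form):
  $\neg z$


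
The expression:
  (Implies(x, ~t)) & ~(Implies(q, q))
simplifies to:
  False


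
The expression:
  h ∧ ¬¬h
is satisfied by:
  {h: True}


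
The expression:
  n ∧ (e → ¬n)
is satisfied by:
  {n: True, e: False}


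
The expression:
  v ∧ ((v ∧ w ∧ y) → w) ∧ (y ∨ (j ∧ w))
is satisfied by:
  {y: True, j: True, w: True, v: True}
  {y: True, j: True, v: True, w: False}
  {y: True, w: True, v: True, j: False}
  {y: True, v: True, w: False, j: False}
  {j: True, w: True, v: True, y: False}


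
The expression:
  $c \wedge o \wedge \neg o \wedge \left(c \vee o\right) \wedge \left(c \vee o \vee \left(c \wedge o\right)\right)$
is never true.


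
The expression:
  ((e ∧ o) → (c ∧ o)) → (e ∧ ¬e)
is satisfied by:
  {e: True, o: True, c: False}


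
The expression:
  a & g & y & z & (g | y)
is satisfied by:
  {a: True, z: True, g: True, y: True}


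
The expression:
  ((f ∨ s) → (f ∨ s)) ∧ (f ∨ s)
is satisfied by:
  {s: True, f: True}
  {s: True, f: False}
  {f: True, s: False}


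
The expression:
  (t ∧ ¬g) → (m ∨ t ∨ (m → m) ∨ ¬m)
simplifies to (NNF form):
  True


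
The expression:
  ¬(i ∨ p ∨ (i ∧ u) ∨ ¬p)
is never true.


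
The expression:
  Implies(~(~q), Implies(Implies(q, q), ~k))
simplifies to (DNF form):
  ~k | ~q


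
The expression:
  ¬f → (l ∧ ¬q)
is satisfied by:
  {f: True, l: True, q: False}
  {f: True, l: False, q: False}
  {q: True, f: True, l: True}
  {q: True, f: True, l: False}
  {l: True, q: False, f: False}


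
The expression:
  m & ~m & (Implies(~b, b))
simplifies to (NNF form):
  False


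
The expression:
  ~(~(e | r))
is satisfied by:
  {r: True, e: True}
  {r: True, e: False}
  {e: True, r: False}


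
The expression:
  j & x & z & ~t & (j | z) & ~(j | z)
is never true.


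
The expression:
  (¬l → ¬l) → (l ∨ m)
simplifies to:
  l ∨ m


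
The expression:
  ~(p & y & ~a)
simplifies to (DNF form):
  a | ~p | ~y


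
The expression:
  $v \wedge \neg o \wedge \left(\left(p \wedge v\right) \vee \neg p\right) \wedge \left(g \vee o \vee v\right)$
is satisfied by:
  {v: True, o: False}


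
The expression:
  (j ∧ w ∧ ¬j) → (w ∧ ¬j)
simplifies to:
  True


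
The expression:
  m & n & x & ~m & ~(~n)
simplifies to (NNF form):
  False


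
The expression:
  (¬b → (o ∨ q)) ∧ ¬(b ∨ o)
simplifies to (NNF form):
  q ∧ ¬b ∧ ¬o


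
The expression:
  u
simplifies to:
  u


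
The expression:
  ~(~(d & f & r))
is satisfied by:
  {r: True, d: True, f: True}


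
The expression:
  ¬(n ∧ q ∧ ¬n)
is always true.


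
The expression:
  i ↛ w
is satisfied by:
  {i: True, w: False}


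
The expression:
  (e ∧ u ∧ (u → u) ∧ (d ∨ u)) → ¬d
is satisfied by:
  {u: False, e: False, d: False}
  {d: True, u: False, e: False}
  {e: True, u: False, d: False}
  {d: True, e: True, u: False}
  {u: True, d: False, e: False}
  {d: True, u: True, e: False}
  {e: True, u: True, d: False}


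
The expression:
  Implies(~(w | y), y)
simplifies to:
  w | y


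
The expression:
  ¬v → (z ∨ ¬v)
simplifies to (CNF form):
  True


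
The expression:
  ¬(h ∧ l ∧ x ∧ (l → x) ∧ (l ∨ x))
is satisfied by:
  {l: False, x: False, h: False}
  {h: True, l: False, x: False}
  {x: True, l: False, h: False}
  {h: True, x: True, l: False}
  {l: True, h: False, x: False}
  {h: True, l: True, x: False}
  {x: True, l: True, h: False}


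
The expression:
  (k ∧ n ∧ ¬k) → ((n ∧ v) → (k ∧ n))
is always true.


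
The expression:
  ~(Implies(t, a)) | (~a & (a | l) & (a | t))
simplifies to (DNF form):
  t & ~a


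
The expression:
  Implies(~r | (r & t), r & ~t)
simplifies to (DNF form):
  r & ~t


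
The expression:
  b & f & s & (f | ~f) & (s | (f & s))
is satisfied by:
  {b: True, f: True, s: True}


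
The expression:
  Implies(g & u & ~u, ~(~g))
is always true.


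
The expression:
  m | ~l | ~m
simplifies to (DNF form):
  True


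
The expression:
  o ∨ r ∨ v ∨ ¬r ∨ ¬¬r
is always true.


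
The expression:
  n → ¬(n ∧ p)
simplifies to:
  ¬n ∨ ¬p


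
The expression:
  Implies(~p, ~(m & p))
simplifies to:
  True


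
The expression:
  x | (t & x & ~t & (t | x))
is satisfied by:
  {x: True}


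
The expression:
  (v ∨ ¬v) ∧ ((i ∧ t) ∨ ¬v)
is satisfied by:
  {t: True, i: True, v: False}
  {t: True, i: False, v: False}
  {i: True, t: False, v: False}
  {t: False, i: False, v: False}
  {t: True, v: True, i: True}


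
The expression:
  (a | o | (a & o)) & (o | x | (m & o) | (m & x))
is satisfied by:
  {x: True, o: True, a: True}
  {x: True, o: True, a: False}
  {o: True, a: True, x: False}
  {o: True, a: False, x: False}
  {x: True, a: True, o: False}


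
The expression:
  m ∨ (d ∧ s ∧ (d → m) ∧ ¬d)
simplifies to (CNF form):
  m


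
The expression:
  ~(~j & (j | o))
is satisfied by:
  {j: True, o: False}
  {o: False, j: False}
  {o: True, j: True}


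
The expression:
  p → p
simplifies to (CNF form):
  True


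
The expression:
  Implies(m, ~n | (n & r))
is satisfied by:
  {r: True, m: False, n: False}
  {m: False, n: False, r: False}
  {r: True, n: True, m: False}
  {n: True, m: False, r: False}
  {r: True, m: True, n: False}
  {m: True, r: False, n: False}
  {r: True, n: True, m: True}


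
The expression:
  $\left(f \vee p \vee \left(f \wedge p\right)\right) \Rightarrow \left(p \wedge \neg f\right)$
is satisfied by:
  {f: False}


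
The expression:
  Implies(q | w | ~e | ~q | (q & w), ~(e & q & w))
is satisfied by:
  {w: False, e: False, q: False}
  {q: True, w: False, e: False}
  {e: True, w: False, q: False}
  {q: True, e: True, w: False}
  {w: True, q: False, e: False}
  {q: True, w: True, e: False}
  {e: True, w: True, q: False}


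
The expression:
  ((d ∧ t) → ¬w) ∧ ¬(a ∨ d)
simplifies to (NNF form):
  ¬a ∧ ¬d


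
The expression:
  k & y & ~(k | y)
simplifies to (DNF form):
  False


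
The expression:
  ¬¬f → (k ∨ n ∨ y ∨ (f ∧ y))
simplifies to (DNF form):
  k ∨ n ∨ y ∨ ¬f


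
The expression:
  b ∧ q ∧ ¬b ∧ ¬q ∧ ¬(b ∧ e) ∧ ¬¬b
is never true.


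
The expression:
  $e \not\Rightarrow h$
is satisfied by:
  {e: True, h: False}


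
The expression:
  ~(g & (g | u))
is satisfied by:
  {g: False}


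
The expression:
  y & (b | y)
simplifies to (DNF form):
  y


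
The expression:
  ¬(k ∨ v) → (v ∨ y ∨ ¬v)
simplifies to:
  True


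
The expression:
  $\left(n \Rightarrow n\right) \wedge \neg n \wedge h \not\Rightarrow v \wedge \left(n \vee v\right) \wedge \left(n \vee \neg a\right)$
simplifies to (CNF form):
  $\text{False}$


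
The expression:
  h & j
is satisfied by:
  {h: True, j: True}


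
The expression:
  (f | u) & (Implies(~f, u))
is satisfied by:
  {u: True, f: True}
  {u: True, f: False}
  {f: True, u: False}


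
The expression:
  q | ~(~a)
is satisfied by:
  {a: True, q: True}
  {a: True, q: False}
  {q: True, a: False}


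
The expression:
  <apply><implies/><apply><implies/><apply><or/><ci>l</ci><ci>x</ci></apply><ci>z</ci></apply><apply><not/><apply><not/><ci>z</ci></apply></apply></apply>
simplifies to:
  <apply><or/><ci>l</ci><ci>x</ci><ci>z</ci></apply>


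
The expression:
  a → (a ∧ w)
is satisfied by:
  {w: True, a: False}
  {a: False, w: False}
  {a: True, w: True}


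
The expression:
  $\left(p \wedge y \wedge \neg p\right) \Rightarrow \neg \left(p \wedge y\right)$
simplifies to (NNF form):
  $\text{True}$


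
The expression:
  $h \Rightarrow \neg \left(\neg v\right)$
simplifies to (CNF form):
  $v \vee \neg h$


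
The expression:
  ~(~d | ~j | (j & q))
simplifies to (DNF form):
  d & j & ~q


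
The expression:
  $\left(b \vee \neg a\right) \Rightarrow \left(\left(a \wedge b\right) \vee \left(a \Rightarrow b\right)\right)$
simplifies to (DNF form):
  $\text{True}$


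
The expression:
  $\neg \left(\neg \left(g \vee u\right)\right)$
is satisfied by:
  {g: True, u: True}
  {g: True, u: False}
  {u: True, g: False}


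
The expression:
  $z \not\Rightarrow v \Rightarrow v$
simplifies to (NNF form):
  $v \vee \neg z$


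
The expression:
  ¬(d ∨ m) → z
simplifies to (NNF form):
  d ∨ m ∨ z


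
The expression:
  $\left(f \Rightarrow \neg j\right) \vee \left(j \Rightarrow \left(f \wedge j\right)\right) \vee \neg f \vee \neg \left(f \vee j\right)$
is always true.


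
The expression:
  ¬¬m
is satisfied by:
  {m: True}


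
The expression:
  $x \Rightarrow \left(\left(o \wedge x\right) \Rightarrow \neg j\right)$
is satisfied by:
  {o: False, x: False, j: False}
  {j: True, o: False, x: False}
  {x: True, o: False, j: False}
  {j: True, x: True, o: False}
  {o: True, j: False, x: False}
  {j: True, o: True, x: False}
  {x: True, o: True, j: False}


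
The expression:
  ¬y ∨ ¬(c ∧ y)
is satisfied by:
  {c: False, y: False}
  {y: True, c: False}
  {c: True, y: False}


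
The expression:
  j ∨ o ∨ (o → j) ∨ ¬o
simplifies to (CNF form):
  True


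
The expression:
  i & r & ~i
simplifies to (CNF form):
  False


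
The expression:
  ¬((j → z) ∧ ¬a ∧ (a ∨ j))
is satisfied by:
  {a: True, z: False, j: False}
  {z: False, j: False, a: False}
  {j: True, a: True, z: False}
  {j: True, z: False, a: False}
  {a: True, z: True, j: False}
  {z: True, a: False, j: False}
  {j: True, z: True, a: True}


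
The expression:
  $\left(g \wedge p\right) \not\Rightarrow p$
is never true.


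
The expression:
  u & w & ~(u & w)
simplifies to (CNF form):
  False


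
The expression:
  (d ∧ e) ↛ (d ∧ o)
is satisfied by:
  {e: True, d: True, o: False}


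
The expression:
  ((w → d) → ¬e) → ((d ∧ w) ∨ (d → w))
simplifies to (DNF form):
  e ∨ w ∨ ¬d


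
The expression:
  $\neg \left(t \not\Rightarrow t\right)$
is always true.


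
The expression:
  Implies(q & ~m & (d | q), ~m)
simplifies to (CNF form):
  True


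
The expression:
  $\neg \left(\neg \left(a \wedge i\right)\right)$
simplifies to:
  $a \wedge i$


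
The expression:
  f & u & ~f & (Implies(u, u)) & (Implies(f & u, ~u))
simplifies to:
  False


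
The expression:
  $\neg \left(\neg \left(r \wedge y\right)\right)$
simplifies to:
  $r \wedge y$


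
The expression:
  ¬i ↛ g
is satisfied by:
  {g: True, i: False}
  {i: False, g: False}
  {i: True, g: True}


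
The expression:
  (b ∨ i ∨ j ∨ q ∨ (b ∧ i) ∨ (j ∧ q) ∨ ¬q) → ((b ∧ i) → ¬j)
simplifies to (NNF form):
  ¬b ∨ ¬i ∨ ¬j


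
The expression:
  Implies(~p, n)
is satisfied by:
  {n: True, p: True}
  {n: True, p: False}
  {p: True, n: False}


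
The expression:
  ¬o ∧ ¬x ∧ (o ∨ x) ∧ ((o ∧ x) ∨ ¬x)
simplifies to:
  False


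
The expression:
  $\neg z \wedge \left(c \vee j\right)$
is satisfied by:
  {c: True, j: True, z: False}
  {c: True, z: False, j: False}
  {j: True, z: False, c: False}


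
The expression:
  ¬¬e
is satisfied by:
  {e: True}


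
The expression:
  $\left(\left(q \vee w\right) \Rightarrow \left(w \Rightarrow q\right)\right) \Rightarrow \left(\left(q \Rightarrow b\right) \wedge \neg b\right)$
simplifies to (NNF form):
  $\neg q \wedge \left(w \vee \neg b\right)$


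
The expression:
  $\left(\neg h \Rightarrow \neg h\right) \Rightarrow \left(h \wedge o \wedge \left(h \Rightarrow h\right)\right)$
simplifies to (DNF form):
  $h \wedge o$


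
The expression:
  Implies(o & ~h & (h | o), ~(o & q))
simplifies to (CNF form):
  h | ~o | ~q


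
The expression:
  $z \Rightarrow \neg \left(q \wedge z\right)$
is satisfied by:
  {q: False, z: False}
  {z: True, q: False}
  {q: True, z: False}


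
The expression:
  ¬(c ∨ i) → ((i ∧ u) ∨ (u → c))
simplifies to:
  c ∨ i ∨ ¬u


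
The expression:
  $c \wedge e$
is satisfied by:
  {c: True, e: True}


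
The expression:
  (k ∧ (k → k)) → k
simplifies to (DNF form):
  True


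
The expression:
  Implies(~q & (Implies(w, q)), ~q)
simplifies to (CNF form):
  True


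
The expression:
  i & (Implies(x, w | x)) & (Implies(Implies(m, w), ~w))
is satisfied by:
  {i: True, w: False}


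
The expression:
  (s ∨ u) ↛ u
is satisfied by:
  {s: True, u: False}


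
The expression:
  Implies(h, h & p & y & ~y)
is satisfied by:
  {h: False}


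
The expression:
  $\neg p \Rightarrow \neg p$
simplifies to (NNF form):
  $\text{True}$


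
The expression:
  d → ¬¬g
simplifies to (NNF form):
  g ∨ ¬d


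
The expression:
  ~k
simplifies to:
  ~k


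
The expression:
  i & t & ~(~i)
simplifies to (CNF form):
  i & t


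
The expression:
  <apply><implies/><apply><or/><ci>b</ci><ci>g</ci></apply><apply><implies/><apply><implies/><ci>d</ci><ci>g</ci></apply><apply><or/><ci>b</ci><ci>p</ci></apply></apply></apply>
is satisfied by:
  {b: True, p: True, g: False}
  {b: True, g: False, p: False}
  {p: True, g: False, b: False}
  {p: False, g: False, b: False}
  {b: True, p: True, g: True}
  {b: True, g: True, p: False}
  {p: True, g: True, b: False}


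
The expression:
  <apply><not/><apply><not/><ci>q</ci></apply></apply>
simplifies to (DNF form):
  <ci>q</ci>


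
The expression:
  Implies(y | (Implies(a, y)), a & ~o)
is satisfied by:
  {a: True, o: False, y: False}
  {a: True, y: True, o: False}
  {a: True, o: True, y: False}


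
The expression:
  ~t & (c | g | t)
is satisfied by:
  {c: True, g: True, t: False}
  {c: True, g: False, t: False}
  {g: True, c: False, t: False}


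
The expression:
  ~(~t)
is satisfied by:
  {t: True}


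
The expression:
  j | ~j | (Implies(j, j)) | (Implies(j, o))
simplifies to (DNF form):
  True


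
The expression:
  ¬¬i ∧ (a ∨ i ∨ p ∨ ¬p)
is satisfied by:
  {i: True}


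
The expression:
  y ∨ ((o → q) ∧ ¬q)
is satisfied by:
  {y: True, o: False, q: False}
  {y: True, q: True, o: False}
  {y: True, o: True, q: False}
  {y: True, q: True, o: True}
  {q: False, o: False, y: False}


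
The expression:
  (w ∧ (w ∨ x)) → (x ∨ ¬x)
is always true.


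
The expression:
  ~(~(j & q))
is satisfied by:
  {j: True, q: True}


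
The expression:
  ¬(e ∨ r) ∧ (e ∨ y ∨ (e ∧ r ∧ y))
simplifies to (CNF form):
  y ∧ ¬e ∧ ¬r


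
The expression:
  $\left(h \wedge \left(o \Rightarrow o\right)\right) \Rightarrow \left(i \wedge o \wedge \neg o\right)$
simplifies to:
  $\neg h$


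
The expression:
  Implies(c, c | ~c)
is always true.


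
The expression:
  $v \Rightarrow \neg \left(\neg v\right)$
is always true.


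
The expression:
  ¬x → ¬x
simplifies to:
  True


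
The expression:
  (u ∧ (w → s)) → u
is always true.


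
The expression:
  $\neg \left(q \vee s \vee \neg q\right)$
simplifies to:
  $\text{False}$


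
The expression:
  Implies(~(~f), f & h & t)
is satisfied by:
  {t: True, h: True, f: False}
  {t: True, h: False, f: False}
  {h: True, t: False, f: False}
  {t: False, h: False, f: False}
  {f: True, t: True, h: True}


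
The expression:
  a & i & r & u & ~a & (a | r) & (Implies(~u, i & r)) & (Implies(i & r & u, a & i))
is never true.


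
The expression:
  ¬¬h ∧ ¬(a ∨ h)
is never true.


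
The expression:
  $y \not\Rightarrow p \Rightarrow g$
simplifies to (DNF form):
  $g \vee p \vee \neg y$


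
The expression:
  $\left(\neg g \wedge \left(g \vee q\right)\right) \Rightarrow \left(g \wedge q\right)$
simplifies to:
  $g \vee \neg q$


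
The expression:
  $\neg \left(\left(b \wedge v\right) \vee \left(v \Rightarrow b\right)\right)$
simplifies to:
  $v \wedge \neg b$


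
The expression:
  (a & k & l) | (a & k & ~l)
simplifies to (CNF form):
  a & k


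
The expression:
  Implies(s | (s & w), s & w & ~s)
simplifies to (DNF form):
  ~s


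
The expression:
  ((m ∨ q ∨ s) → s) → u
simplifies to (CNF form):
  (u ∨ ¬s) ∧ (m ∨ q ∨ u) ∧ (m ∨ u ∨ ¬s) ∧ (q ∨ u ∨ ¬s)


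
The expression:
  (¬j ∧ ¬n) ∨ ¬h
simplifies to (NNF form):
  (¬j ∧ ¬n) ∨ ¬h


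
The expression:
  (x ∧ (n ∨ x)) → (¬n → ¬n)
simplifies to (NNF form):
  True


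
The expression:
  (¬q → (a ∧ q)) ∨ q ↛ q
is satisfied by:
  {q: True}


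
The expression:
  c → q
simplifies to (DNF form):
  q ∨ ¬c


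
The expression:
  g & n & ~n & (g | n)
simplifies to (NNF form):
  False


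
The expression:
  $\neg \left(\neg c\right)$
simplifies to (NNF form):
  $c$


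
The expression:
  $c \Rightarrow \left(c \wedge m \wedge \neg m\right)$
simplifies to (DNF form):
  $\neg c$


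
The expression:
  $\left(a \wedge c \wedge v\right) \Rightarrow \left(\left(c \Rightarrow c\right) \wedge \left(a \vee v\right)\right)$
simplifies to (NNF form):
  $\text{True}$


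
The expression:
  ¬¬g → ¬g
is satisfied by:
  {g: False}


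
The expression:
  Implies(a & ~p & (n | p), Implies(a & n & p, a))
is always true.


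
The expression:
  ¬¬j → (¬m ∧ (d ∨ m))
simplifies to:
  (d ∧ ¬m) ∨ ¬j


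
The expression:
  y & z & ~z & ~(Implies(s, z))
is never true.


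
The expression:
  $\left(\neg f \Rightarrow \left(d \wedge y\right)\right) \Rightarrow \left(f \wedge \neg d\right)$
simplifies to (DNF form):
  $\left(\neg f \wedge \neg y\right) \vee \neg d$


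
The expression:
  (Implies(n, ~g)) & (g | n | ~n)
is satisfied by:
  {g: False, n: False}
  {n: True, g: False}
  {g: True, n: False}


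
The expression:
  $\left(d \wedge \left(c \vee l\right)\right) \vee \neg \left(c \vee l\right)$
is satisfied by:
  {d: True, l: False, c: False}
  {d: True, c: True, l: False}
  {d: True, l: True, c: False}
  {d: True, c: True, l: True}
  {c: False, l: False, d: False}


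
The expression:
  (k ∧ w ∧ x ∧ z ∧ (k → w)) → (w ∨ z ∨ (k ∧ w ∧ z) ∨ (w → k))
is always true.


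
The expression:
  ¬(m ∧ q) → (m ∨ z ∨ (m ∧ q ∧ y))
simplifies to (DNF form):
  m ∨ z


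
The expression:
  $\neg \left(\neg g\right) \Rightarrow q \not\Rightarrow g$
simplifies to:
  $\neg g$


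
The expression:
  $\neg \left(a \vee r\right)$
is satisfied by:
  {r: False, a: False}


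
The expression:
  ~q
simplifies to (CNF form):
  ~q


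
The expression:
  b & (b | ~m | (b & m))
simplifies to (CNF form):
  b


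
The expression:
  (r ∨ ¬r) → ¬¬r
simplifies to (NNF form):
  r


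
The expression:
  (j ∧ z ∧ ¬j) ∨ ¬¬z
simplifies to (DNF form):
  z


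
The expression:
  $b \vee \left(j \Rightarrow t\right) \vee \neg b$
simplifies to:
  $\text{True}$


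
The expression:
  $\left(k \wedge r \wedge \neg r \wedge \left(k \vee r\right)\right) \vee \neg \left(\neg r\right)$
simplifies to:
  $r$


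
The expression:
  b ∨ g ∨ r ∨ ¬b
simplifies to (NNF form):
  True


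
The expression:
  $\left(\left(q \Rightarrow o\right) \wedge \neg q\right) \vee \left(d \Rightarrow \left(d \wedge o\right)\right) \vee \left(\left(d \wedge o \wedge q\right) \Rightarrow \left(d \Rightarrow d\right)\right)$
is always true.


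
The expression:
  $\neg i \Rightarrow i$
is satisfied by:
  {i: True}


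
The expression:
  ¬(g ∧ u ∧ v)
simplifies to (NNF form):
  ¬g ∨ ¬u ∨ ¬v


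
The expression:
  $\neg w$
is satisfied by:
  {w: False}


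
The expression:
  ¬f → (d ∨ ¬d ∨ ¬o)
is always true.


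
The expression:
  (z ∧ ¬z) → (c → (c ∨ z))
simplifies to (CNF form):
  True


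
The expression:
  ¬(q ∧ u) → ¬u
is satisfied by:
  {q: True, u: False}
  {u: False, q: False}
  {u: True, q: True}


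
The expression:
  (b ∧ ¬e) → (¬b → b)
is always true.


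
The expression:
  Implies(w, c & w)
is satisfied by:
  {c: True, w: False}
  {w: False, c: False}
  {w: True, c: True}


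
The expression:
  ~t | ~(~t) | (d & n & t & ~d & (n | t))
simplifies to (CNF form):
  True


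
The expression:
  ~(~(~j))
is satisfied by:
  {j: False}


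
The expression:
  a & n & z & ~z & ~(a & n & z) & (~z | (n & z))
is never true.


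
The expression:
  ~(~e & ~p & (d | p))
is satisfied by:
  {e: True, p: True, d: False}
  {e: True, p: False, d: False}
  {p: True, e: False, d: False}
  {e: False, p: False, d: False}
  {d: True, e: True, p: True}
  {d: True, e: True, p: False}
  {d: True, p: True, e: False}


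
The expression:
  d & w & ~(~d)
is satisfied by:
  {w: True, d: True}


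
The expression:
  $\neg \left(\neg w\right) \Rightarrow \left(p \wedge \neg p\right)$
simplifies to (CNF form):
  $\neg w$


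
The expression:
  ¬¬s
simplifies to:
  s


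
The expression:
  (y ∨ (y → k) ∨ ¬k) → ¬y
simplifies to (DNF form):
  ¬y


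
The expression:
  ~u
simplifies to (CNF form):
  ~u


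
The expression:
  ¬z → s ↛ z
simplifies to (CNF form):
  s ∨ z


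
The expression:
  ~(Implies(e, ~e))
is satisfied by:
  {e: True}


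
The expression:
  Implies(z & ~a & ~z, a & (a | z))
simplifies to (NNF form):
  True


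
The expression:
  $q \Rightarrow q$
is always true.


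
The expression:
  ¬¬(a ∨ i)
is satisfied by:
  {i: True, a: True}
  {i: True, a: False}
  {a: True, i: False}


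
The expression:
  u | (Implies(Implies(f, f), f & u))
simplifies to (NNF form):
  u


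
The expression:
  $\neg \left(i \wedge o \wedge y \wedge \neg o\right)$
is always true.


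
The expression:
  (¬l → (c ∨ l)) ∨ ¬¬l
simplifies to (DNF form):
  c ∨ l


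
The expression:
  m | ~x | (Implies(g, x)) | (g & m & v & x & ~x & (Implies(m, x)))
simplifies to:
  True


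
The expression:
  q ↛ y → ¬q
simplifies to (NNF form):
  y ∨ ¬q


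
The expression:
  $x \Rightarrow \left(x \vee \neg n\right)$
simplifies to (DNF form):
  $\text{True}$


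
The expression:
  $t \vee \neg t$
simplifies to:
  $\text{True}$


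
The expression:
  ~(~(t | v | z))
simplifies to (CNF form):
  t | v | z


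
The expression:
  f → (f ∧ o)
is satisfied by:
  {o: True, f: False}
  {f: False, o: False}
  {f: True, o: True}


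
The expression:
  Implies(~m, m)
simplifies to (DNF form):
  m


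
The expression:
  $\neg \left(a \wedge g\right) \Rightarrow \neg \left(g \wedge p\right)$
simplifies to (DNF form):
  $a \vee \neg g \vee \neg p$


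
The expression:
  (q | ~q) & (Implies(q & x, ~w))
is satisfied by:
  {w: False, q: False, x: False}
  {x: True, w: False, q: False}
  {q: True, w: False, x: False}
  {x: True, q: True, w: False}
  {w: True, x: False, q: False}
  {x: True, w: True, q: False}
  {q: True, w: True, x: False}


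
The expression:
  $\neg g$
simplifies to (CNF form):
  $\neg g$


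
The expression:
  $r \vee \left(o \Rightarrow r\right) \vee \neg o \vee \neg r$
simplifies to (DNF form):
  $\text{True}$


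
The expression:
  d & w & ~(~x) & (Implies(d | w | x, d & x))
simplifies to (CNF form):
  d & w & x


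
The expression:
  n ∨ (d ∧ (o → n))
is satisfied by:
  {n: True, d: True, o: False}
  {n: True, o: False, d: False}
  {n: True, d: True, o: True}
  {n: True, o: True, d: False}
  {d: True, o: False, n: False}


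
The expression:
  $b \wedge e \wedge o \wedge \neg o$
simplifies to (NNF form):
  $\text{False}$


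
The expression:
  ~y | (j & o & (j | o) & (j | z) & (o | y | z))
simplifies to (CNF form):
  (j | ~y) & (o | ~y)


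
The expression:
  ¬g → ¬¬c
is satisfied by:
  {c: True, g: True}
  {c: True, g: False}
  {g: True, c: False}


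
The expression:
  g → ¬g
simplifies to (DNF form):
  ¬g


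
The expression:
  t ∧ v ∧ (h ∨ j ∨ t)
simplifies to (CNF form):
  t ∧ v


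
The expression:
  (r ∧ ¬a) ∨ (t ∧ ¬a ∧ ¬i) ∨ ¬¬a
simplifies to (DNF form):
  a ∨ r ∨ (t ∧ ¬i)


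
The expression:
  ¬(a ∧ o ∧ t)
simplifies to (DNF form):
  ¬a ∨ ¬o ∨ ¬t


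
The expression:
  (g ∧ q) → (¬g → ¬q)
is always true.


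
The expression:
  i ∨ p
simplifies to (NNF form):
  i ∨ p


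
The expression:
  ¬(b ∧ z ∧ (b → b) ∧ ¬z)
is always true.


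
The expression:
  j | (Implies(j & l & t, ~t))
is always true.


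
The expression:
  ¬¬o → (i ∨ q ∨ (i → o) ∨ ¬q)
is always true.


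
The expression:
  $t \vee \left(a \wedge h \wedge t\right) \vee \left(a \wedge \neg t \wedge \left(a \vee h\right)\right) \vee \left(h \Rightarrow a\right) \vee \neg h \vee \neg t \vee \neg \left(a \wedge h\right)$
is always true.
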